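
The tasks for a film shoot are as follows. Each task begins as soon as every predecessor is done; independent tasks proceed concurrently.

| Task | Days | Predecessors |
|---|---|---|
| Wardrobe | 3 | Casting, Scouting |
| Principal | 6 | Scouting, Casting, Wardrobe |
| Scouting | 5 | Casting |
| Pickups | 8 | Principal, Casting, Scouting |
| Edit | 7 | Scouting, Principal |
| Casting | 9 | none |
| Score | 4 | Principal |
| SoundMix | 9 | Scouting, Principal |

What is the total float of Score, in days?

5

Casting→Scouting→Wardrobe→Principal→SoundMix = 9+5+3+6+9 = 32 sets the makespan at 32 days.
Longest path through Score: 27 days (earliest finish 27, latest finish 32).
Slack of Score = 28 − 23 = 5 days.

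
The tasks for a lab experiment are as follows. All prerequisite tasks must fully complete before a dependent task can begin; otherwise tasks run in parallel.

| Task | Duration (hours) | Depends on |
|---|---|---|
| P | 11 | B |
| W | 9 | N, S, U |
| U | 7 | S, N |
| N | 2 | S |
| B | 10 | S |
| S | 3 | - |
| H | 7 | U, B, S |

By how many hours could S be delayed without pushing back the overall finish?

Critical path: S→B→P = 3+10+11 = 24, so the finish is 24 hours.
S finishes as early as 3 and must finish by 3.
Slack of S = 0 − 0 = 0 hours.

0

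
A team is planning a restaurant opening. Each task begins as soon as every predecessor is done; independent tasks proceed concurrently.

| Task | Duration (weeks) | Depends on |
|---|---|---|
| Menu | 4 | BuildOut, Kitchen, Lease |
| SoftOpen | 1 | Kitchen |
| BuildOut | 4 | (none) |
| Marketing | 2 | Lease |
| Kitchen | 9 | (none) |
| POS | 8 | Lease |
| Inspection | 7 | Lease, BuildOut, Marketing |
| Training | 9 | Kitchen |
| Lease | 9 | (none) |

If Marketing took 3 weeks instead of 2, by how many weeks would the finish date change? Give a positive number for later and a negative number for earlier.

1

As given, the longest chain is Lease→Marketing→Inspection = 9+2+7 = 18, so the finish is 18 weeks.
Marketing is on the critical path; changing it to 3 makes that path 19 weeks.
The critical path is still Lease→Marketing→Inspection; finish is now 19 weeks.
Change in finish: 19 − 18 = +1 weeks.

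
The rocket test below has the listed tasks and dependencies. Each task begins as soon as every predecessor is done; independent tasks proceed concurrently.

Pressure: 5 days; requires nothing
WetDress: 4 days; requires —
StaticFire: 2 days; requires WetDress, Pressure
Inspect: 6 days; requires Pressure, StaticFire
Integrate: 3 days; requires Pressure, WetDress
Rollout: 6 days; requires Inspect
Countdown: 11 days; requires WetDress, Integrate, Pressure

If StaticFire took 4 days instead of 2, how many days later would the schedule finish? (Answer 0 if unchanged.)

The binding path is Pressure→StaticFire→Inspect→Rollout = 5+2+6+6 = 19; finish at 19 days.
StaticFire is on the critical path; changing it to 4 makes that path 21 days.
No other chain overtakes it, so the finish is 21 days.
Change in finish: 21 − 19 = +2 days.

2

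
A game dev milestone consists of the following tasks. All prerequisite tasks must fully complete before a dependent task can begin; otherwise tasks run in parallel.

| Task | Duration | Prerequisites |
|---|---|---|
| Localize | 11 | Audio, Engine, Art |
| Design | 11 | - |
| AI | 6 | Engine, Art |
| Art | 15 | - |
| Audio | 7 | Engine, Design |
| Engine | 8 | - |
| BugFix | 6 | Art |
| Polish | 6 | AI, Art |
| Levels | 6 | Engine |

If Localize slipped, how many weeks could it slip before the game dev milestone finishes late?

The longest chain is Design→Audio→Localize = 11+7+11 = 29; overall finish 29 weeks.
Localize finishes as early as 29 and must finish by 29.
Float = 29 − 29 = 0.

0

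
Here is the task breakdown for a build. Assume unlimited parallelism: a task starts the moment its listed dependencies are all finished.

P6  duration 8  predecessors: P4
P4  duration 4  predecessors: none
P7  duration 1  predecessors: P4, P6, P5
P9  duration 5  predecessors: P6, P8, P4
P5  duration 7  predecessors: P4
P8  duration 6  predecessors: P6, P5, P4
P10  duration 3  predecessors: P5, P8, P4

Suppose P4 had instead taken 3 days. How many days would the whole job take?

Critical path before the change: P4→P6→P8→P9 = 4+8+6+5 = 23 giving 23 days.
P4 lies on that path, so at 3 days the path becomes 22 days.
That remains the longest chain; total 22 days.

22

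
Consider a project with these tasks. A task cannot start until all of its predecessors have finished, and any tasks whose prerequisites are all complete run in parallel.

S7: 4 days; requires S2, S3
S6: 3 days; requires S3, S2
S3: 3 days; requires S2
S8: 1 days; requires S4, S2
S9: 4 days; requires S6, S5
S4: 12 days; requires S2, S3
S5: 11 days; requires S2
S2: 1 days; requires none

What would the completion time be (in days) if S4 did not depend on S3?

Original critical path: S2→S3→S4→S8 = 1+3+12+1 = 17 ⇒ 17 days.
Without S3→S4, S4's earliest start moves from 4 to 1.
New critical path: S2→S5→S9 = 1+11+4 = 16 ⇒ 16 days.

16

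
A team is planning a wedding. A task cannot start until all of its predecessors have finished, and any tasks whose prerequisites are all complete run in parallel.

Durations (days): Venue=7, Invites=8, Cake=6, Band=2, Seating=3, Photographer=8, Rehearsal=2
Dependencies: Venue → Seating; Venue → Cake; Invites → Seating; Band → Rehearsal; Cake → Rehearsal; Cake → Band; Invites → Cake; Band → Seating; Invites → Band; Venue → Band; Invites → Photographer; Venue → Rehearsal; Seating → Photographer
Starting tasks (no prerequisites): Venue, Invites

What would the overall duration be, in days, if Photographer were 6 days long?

25

Actual critical path: Invites→Cake→Band→Seating→Photographer = 8+6+2+3+8 = 27 ⇒ 27 days.
Photographer lies on that path, so at 6 days the path becomes 25 days.
That remains the longest chain; total 25 days.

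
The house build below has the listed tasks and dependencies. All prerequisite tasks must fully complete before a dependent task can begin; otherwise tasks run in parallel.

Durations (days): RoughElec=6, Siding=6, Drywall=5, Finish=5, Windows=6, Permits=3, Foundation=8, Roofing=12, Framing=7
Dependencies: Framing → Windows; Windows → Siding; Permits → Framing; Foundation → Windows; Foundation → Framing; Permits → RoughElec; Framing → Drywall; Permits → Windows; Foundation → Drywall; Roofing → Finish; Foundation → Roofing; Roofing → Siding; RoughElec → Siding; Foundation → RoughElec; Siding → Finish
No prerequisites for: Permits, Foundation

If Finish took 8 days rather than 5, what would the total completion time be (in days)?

35

Baseline: Foundation→Framing→Windows→Siding→Finish = 8+7+6+6+5 = 32 → 32 days.
Finish lies on that path, so at 8 days the path becomes 35 days.
The critical path is still Foundation→Framing→Windows→Siding→Finish; finish is now 35 days.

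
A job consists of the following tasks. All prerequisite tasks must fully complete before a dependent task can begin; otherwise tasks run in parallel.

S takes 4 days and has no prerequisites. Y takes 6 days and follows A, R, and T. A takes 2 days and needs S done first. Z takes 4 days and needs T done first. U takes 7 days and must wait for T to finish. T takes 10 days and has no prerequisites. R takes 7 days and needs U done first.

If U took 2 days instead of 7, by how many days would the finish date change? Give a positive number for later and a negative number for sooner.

-5

Baseline: T→U→R→Y = 10+7+7+6 = 30 → 30 days.
Since U is critical, the -5 change carries straight to that chain (now 25 days).
The critical path is still T→U→R→Y; finish is now 25 days.
Change in finish: 25 − 30 = -5 days.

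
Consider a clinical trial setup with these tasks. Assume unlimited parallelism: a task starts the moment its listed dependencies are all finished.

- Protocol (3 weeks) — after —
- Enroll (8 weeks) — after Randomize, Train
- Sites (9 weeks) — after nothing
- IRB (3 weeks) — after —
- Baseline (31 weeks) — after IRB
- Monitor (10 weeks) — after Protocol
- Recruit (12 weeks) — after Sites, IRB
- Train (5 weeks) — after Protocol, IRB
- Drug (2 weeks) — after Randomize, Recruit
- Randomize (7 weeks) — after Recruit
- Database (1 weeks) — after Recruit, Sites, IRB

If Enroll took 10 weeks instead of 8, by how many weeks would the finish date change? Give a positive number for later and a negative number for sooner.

Critical path before the change: Sites→Recruit→Randomize→Enroll = 9+12+7+8 = 36 giving 36 weeks.
Enroll is on the critical path; changing it to 10 makes that path 38 weeks.
No other chain overtakes it, so the finish is 38 weeks.
Change in finish: 38 − 36 = +2 weeks.

2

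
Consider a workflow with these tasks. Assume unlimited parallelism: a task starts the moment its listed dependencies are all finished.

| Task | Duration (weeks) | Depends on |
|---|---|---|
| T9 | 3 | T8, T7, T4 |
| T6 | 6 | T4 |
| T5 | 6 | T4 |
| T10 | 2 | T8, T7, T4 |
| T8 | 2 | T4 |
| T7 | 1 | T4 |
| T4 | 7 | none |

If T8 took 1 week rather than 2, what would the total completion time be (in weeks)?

Actual critical path: T4→T5 = 7+6 = 13 ⇒ 13 weeks.
The longest path through T8 is only 12 weeks, so T8 has float 1.
The critical path is still T4→T5; finish is now 13 weeks.

13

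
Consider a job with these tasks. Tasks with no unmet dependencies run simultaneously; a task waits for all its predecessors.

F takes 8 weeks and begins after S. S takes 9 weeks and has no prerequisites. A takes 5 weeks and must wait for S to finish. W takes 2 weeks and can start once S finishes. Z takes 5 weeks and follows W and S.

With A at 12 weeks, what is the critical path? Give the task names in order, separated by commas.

Baseline: S→F = 9+8 = 17 → 17 weeks.
A is off the critical path — its longest chain is 14 weeks, giving 3 of slack.
The binding chain switches to S→A = 9+12 = 21; finish 21 weeks.

S, A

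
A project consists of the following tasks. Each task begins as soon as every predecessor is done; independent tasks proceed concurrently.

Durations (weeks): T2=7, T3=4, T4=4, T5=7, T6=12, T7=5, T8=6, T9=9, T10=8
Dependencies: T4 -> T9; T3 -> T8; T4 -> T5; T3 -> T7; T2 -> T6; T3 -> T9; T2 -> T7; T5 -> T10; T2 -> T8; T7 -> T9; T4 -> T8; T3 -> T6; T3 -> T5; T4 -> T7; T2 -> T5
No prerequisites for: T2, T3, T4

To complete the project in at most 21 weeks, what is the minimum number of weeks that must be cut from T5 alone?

1

Current finish: 22 weeks; target: 21.
T5 is on every critical path, so each week cut from T5 cuts the finish by one (this holds down to a finish of 21).
Need 22 − 21 = 1 week off T5 → T5 becomes 6 weeks, finish becomes 21.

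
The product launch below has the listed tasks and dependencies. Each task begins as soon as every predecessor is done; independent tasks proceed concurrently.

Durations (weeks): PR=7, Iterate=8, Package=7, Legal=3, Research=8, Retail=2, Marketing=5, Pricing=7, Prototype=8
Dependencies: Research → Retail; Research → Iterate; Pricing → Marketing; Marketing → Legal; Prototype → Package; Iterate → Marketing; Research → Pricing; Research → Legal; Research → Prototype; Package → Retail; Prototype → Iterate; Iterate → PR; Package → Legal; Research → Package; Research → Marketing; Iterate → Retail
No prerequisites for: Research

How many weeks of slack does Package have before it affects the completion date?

6

Research→Prototype→Iterate→Marketing→Legal = 8+8+8+5+3 = 32 sets the makespan at 32 weeks.
Package finishes as early as 23 and must finish by 29.
Slack of Package = 22 − 16 = 6 weeks.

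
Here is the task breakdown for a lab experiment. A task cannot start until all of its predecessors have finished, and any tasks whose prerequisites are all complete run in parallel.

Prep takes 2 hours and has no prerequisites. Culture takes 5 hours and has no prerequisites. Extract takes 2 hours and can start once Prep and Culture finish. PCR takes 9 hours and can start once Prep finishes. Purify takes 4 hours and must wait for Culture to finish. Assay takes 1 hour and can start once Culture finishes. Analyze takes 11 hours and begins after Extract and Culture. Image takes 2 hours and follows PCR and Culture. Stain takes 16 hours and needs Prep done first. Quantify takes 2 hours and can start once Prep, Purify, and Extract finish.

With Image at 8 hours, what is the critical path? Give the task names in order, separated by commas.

Critical path before the change: Prep→Stain = 2+16 = 18 giving 18 hours.
Image is off the critical path — its longest chain is 13 hours, giving 5 of slack.
Now Prep→PCR→Image = 2+9+8 = 19 is longest, so the finish becomes 19 hours.

Prep, PCR, Image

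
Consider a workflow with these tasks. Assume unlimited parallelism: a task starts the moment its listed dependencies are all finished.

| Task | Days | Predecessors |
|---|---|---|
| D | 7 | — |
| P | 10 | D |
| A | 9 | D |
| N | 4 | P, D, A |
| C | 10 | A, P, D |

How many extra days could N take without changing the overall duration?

6

D→P→C = 7+10+10 = 27 sets the makespan at 27 days.
The longest chain containing N totals 21 days.
Slack of N = 23 − 17 = 6 days.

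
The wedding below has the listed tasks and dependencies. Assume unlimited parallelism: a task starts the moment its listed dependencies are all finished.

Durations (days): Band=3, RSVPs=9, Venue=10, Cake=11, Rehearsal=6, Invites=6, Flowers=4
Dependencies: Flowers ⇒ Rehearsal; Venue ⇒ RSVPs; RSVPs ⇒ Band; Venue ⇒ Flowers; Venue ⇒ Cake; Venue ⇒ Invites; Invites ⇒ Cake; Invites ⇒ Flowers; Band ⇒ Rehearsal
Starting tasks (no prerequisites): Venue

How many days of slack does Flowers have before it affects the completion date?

2

Venue→RSVPs→Band→Rehearsal = 10+9+3+6 = 28 sets the makespan at 28 days.
Longest path through Flowers: 26 days (earliest finish 20, latest finish 22).
So Flowers can slip 22 − 20 = 2 days.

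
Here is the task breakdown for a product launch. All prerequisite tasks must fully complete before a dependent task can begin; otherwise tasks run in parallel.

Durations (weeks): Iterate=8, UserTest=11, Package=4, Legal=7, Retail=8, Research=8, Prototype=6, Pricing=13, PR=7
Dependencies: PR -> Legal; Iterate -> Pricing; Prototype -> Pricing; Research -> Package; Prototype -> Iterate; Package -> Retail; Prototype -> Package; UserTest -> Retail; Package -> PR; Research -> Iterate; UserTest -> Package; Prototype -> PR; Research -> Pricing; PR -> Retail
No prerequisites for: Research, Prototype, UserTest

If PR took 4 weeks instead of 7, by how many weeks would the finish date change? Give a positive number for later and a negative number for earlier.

-1

Critical path before the change: UserTest→Package→PR→Retail = 11+4+7+8 = 30 giving 30 weeks.
Since PR is critical, the -3 change carries straight to that chain (now 27 weeks).
The binding chain switches to Research→Iterate→Pricing = 8+8+13 = 29; finish 29 weeks.
Change in finish: 29 − 30 = -1 weeks.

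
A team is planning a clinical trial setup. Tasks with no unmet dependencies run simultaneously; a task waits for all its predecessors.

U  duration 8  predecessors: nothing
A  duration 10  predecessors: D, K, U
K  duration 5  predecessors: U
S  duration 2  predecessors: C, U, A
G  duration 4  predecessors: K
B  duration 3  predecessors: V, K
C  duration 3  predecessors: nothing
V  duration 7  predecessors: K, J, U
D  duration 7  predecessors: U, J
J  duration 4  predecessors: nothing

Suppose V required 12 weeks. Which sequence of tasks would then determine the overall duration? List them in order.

U, K, V, B

Critical path before the change: U→D→A→S = 8+7+10+2 = 27 giving 27 weeks.
V is off the critical path — its longest chain is 23 weeks, giving 4 of slack.
New critical path: U→K→V→B = 8+5+12+3 = 28 ⇒ 28 weeks.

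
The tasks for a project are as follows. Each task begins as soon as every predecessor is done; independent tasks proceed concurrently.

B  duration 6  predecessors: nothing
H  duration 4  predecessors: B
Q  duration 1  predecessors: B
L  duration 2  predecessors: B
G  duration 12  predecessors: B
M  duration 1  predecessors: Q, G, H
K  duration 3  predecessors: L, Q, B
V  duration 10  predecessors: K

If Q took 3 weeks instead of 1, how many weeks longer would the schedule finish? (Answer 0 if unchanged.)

The binding path is B→L→K→V = 6+2+3+10 = 21; finish at 21 weeks.
Q is off the critical path — its longest chain is 20 weeks, giving 1 of slack.
New critical path: B→Q→K→V = 6+3+3+10 = 22 ⇒ 22 weeks.
Change in finish: 22 − 21 = +1 weeks.

1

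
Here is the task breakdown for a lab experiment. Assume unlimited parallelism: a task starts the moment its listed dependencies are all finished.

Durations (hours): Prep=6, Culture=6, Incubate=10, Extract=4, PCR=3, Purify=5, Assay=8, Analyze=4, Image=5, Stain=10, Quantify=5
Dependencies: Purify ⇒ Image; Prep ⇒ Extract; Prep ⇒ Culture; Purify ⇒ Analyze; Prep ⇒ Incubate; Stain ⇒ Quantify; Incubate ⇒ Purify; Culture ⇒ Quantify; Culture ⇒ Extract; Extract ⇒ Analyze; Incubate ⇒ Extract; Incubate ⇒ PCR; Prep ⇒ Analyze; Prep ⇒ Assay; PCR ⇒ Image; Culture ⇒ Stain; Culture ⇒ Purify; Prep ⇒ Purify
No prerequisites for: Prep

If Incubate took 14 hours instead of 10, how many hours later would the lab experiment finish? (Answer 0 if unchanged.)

3

Actual critical path: Prep→Culture→Stain→Quantify = 6+6+10+5 = 27 ⇒ 27 hours.
Incubate has 1 hour of float (longest path through it is 26).
The binding chain switches to Prep→Incubate→Purify→Image = 6+14+5+5 = 30; finish 30 hours.
Change in finish: 30 − 27 = +3 hours.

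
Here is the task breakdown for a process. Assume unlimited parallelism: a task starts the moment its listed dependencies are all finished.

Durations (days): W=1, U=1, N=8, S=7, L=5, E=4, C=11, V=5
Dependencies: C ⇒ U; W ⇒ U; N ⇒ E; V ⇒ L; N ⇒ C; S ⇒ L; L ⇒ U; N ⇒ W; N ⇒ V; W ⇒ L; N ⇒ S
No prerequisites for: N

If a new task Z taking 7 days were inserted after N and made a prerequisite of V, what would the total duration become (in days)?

26

Originally the plan takes 21 days.
With Z inserted, V now waits for max(N, Z).
New critical path: N→Z→V→L→U = 8+7+5+5+1 = 26 ⇒ 26 days.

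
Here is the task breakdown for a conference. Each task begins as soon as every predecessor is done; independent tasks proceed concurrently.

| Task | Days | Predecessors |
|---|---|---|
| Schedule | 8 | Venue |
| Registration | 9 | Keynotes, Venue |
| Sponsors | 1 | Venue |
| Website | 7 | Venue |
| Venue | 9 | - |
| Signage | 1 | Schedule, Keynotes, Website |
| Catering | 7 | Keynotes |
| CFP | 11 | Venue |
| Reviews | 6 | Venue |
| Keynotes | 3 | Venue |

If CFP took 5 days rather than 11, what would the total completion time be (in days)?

Critical path before the change: Venue→Keynotes→Registration = 9+3+9 = 21 giving 21 days.
CFP has 1 day of float (longest path through it is 20).
That remains the longest chain; total 21 days.

21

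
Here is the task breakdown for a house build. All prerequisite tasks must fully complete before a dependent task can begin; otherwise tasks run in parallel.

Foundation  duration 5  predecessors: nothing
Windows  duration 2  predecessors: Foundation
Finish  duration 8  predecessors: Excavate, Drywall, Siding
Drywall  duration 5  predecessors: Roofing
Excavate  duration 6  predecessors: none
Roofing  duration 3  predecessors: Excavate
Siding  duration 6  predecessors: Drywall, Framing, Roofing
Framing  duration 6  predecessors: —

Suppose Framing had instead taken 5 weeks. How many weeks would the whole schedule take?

Baseline: Excavate→Roofing→Drywall→Siding→Finish = 6+3+5+6+8 = 28 → 28 weeks.
Framing has 8 weeks of float (longest path through it is 20).
No other chain overtakes it, so the finish is 28 weeks.

28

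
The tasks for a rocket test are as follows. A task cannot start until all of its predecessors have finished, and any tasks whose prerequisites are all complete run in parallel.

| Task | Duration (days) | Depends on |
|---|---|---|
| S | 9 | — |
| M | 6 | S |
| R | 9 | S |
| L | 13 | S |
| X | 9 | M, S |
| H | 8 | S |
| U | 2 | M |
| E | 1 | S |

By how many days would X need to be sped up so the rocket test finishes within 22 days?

2

Current finish: 24 days; target: 22.
X is on every critical path, so each day cut from X cuts the finish by one (this holds down to a finish of 22).
Need 24 − 22 = 2 days off X → X becomes 7 days, finish becomes 22.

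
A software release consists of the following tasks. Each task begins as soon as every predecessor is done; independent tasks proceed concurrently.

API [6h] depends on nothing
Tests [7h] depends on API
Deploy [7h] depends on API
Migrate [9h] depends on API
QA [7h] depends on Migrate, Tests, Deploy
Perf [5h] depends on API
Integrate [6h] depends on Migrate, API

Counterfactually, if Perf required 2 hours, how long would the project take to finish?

Critical path before the change: API→Migrate→QA = 6+9+7 = 22 giving 22 hours.
The longest path through Perf is only 11 hours, so Perf has float 11.
That remains the longest chain; total 22 hours.

22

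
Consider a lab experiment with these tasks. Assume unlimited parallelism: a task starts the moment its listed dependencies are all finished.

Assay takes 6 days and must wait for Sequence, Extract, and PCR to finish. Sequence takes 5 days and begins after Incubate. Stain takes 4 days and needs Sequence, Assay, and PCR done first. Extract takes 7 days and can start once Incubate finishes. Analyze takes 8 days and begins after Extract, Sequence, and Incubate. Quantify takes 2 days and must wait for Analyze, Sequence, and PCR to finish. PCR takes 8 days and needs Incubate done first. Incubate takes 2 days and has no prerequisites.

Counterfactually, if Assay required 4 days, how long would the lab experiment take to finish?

Critical path before the change: Incubate→PCR→Assay→Stain = 2+8+6+4 = 20 giving 20 days.
Assay lies on that path, so at 4 days the path becomes 18 days.
The binding chain switches to Incubate→Extract→Analyze→Quantify = 2+7+8+2 = 19; finish 19 days.

19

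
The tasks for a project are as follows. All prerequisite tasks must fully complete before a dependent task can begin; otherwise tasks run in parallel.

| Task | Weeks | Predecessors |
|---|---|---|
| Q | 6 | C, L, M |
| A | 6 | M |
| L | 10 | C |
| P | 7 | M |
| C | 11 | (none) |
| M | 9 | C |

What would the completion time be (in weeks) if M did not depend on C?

Before: longest chain C→L→Q = 11+10+6 = 27, finish 27.
Without C→M, M's earliest start moves from 11 to 0.
New critical path: C→L→Q = 11+10+6 = 27 ⇒ 27 weeks.

27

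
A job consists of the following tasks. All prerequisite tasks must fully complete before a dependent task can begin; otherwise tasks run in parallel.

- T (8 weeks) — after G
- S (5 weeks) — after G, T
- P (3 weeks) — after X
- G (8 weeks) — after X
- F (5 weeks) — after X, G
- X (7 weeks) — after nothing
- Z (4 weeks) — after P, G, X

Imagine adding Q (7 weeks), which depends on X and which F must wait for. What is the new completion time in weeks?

Originally the plan takes 28 weeks.
With Q inserted, F now waits for max(X, G, Q).
New critical path: X→G→T→S = 7+8+8+5 = 28 ⇒ 28 weeks.

28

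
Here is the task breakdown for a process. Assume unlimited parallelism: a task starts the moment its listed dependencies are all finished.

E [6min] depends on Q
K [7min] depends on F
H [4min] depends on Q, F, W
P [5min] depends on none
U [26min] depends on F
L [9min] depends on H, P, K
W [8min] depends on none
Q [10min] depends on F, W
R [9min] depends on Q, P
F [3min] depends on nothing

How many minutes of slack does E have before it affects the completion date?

W→Q→H→L = 8+10+4+9 = 31 sets the makespan at 31 minutes.
Longest path through E: 24 minutes (earliest finish 24, latest finish 31).
Float = 31 − 24 = 7.

7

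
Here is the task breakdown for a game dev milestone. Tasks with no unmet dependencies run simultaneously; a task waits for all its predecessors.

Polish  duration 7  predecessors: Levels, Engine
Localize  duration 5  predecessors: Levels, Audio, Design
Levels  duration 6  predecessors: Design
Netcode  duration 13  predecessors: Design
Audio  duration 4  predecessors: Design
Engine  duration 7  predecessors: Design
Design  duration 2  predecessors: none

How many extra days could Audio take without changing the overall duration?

5

The longest chain is Design→Engine→Polish = 2+7+7 = 16; overall finish 16 days.
Longest path through Audio: 11 days (earliest finish 6, latest finish 11).
So Audio can slip 11 − 6 = 5 days.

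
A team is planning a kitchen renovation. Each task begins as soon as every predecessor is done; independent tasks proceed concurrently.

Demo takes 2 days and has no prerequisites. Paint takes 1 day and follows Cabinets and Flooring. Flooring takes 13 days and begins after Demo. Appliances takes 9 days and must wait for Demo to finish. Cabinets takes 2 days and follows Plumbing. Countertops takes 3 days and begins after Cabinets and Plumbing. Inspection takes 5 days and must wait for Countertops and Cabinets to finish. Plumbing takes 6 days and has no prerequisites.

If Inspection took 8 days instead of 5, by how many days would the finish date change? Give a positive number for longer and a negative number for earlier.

3

Actual critical path: Plumbing→Cabinets→Countertops→Inspection = 6+2+3+5 = 16 ⇒ 16 days.
Inspection lies on that path, so at 8 days the path becomes 19 days.
That remains the longest chain; total 19 days.
Change in finish: 19 − 16 = +3 days.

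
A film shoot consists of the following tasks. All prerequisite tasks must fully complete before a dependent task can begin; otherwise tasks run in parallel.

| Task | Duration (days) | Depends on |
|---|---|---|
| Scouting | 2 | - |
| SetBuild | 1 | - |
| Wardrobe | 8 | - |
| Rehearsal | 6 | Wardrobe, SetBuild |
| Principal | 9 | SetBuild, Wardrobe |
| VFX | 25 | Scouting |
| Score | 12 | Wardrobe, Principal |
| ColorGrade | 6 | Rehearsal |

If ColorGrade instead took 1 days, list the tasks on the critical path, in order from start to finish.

Wardrobe, Principal, Score

The binding path is Wardrobe→Principal→Score = 8+9+12 = 29; finish at 29 days.
The longest path through ColorGrade is only 20 days, so ColorGrade has float 9.
That remains the longest chain; total 29 days.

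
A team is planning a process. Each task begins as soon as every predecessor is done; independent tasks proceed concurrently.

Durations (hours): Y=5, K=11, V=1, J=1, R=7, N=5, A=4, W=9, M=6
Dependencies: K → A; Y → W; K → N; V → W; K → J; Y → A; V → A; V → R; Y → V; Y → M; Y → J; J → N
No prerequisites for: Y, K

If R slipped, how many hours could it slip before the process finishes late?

4

The longest chain is K→J→N = 11+1+5 = 17; overall finish 17 hours.
R finishes as early as 13 and must finish by 17.
So R can slip 17 − 13 = 4 hours.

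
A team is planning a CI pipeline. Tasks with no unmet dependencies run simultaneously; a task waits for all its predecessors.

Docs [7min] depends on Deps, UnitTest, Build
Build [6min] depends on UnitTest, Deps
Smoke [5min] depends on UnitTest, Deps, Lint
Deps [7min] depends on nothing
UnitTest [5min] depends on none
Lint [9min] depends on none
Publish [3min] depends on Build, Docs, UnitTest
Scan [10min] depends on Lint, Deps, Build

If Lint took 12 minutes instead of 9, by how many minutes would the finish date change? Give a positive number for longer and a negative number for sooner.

The binding path is Deps→Build→Docs→Publish = 7+6+7+3 = 23; finish at 23 minutes.
The longest path through Lint is only 19 minutes, so Lint has float 4.
That remains the longest chain; total 23 minutes.
Change in finish: 23 − 23 = +0 minutes.

0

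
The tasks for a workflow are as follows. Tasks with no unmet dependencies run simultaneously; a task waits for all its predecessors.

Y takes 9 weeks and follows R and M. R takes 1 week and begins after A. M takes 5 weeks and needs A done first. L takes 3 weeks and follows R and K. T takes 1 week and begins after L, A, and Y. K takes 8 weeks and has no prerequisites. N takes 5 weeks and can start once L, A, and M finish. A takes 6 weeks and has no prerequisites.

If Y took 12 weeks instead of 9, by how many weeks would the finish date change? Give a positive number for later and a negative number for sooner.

3

Critical path before the change: A→M→Y→T = 6+5+9+1 = 21 giving 21 weeks.
Y is on the critical path; changing it to 12 makes that path 24 weeks.
The critical path is still A→M→Y→T; finish is now 24 weeks.
Change in finish: 24 − 21 = +3 weeks.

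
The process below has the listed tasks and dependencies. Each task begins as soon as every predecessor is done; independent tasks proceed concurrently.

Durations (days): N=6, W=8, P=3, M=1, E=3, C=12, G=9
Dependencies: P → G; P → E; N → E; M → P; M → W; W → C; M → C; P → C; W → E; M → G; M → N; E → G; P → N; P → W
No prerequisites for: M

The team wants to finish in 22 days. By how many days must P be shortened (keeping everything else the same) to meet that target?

Current finish: 24 days; target: 22.
P is on every critical path, so each day cut from P cuts the finish by one (this holds down to a finish of 22).
Need 24 − 22 = 2 days off P → P becomes 1 day, finish becomes 22.

2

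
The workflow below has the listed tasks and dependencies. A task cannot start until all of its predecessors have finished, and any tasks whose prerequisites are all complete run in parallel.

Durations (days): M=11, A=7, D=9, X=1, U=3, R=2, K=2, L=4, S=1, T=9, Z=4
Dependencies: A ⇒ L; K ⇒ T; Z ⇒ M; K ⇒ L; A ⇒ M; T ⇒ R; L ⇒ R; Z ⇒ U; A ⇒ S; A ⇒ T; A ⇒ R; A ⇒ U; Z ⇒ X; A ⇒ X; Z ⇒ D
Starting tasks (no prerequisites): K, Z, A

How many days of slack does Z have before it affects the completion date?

3

Critical path: A→T→R = 7+9+2 = 18, so the finish is 18 days.
Z finishes as early as 4 and must finish by 7.
Float = 18 − 15 = 3.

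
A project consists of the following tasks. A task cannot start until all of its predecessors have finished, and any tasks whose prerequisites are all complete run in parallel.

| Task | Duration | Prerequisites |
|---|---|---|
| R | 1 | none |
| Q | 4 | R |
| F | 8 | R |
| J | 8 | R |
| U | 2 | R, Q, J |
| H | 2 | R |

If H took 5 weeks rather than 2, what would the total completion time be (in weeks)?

11

The binding path is R→J→U = 1+8+2 = 11; finish at 11 weeks.
H is off the critical path — its longest chain is 3 weeks, giving 8 of slack.
The critical path is still R→J→U; finish is now 11 weeks.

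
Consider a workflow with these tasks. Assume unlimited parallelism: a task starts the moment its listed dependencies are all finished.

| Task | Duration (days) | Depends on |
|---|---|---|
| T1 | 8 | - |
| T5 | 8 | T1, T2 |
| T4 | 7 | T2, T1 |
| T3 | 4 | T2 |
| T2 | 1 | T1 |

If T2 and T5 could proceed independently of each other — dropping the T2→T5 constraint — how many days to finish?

16

Original critical path: T1→T2→T5 = 8+1+8 = 17 ⇒ 17 days.
Without T2→T5, T5's earliest start moves from 9 to 8.
The longest chain is now T1→T2→T4 = 8+1+7 = 16, so the project takes 16 days.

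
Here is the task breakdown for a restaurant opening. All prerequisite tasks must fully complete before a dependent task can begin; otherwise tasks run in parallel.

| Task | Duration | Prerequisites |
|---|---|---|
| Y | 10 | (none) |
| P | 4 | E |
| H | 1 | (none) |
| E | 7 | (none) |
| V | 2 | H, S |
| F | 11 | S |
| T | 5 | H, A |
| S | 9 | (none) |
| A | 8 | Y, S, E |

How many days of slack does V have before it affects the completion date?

The longest chain is Y→A→T = 10+8+5 = 23; overall finish 23 days.
Longest path through V: 11 days (earliest finish 11, latest finish 23).
So V can slip 23 − 11 = 12 days.

12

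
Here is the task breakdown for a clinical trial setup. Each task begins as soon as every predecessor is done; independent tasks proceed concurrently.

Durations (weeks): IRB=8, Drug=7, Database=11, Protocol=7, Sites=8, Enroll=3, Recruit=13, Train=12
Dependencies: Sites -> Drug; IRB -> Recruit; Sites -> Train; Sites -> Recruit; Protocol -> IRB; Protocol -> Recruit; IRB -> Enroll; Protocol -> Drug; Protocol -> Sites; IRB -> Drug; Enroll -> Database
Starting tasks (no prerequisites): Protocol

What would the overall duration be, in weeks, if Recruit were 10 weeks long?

The binding path is Protocol→IRB→Enroll→Database = 7+8+3+11 = 29; finish at 29 weeks.
Recruit is off the critical path — its longest chain is 28 weeks, giving 1 of slack.
No other chain overtakes it, so the finish is 29 weeks.

29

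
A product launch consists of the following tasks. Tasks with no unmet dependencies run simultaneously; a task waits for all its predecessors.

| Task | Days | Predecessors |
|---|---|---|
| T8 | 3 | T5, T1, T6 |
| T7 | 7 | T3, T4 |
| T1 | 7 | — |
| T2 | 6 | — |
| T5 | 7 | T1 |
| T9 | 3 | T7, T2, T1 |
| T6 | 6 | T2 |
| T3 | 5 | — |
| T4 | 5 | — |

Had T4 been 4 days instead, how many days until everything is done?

Baseline: T1→T5→T8 = 7+7+3 = 17 → 17 days.
T4 has 2 days of float (longest path through it is 15).
No other chain overtakes it, so the finish is 17 days.

17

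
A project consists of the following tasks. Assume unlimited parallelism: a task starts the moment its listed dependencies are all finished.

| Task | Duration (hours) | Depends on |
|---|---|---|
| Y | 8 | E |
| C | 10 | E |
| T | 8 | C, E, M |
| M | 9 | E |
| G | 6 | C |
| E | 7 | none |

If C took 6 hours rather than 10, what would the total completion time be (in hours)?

Actual critical path: E→C→T = 7+10+8 = 25 ⇒ 25 hours.
C is on the critical path; changing it to 6 makes that path 21 hours.
The binding chain switches to E→M→T = 7+9+8 = 24; finish 24 hours.

24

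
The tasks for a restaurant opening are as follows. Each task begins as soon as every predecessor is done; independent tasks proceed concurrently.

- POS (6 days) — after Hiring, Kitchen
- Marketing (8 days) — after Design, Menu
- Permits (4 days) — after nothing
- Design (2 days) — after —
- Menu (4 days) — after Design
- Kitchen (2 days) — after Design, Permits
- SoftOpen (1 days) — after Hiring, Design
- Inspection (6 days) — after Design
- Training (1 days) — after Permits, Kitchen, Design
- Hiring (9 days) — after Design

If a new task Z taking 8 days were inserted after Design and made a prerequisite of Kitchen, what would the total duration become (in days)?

Originally the project takes 17 days.
With Z inserted, Kitchen now waits for max(Design, Permits, Z).
New critical path: Design→Z→Kitchen→POS = 2+8+2+6 = 18 ⇒ 18 days.

18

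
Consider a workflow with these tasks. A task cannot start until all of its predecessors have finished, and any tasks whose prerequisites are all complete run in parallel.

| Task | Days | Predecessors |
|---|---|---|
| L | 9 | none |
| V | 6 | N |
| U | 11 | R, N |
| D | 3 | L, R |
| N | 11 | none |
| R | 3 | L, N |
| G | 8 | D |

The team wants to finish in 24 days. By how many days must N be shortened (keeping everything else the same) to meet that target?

Current finish: 25 days; target: 24.
N is on every critical path, so each day cut from N cuts the finish by one (this holds down to a finish of 23).
Need 25 − 24 = 1 day off N → N becomes 10 days, finish becomes 24.

1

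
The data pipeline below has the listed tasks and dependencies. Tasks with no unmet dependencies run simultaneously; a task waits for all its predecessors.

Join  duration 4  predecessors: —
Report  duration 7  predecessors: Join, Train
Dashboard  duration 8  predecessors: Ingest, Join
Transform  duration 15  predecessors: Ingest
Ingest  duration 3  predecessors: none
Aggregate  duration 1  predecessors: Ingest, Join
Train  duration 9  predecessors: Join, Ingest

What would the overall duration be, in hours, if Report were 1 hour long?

Actual critical path: Join→Train→Report = 4+9+7 = 20 ⇒ 20 hours.
Report lies on that path, so at 1 hour the path becomes 14 hours.
New critical path: Ingest→Transform = 3+15 = 18 ⇒ 18 hours.

18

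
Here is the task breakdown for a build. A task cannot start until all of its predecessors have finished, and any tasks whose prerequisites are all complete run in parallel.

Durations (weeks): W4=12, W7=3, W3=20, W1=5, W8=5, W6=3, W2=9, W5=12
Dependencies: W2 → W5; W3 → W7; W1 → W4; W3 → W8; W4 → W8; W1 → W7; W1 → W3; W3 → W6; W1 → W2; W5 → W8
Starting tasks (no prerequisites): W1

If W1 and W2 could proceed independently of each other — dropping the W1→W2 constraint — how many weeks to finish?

Before: longest chain W1→W2→W5→W8 = 5+9+12+5 = 31, finish 31.
Without W1→W2, W2's earliest start moves from 5 to 0.
After: W1→W3→W8 = 5+20+5 = 30 → 30 weeks.

30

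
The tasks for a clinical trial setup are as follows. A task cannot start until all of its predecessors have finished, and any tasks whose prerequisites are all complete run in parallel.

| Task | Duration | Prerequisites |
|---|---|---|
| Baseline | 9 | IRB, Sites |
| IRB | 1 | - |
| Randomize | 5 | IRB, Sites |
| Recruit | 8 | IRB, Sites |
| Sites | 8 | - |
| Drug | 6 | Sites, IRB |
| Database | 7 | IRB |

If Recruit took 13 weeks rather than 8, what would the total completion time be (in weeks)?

21

As given, the longest chain is Sites→Baseline = 8+9 = 17, so the finish is 17 weeks.
The longest path through Recruit is only 16 weeks, so Recruit has float 1.
New critical path: Sites→Recruit = 8+13 = 21 ⇒ 21 weeks.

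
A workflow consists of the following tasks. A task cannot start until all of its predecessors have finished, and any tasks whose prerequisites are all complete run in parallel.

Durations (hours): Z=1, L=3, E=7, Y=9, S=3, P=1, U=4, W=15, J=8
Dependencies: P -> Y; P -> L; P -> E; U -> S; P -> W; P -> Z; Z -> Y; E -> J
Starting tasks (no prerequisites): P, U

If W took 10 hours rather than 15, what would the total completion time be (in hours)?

The binding path is P→W = 1+15 = 16; finish at 16 hours.
Since W is critical, the -5 change carries straight to that chain (now 11 hours).
New critical path: P→E→J = 1+7+8 = 16 ⇒ 16 hours.

16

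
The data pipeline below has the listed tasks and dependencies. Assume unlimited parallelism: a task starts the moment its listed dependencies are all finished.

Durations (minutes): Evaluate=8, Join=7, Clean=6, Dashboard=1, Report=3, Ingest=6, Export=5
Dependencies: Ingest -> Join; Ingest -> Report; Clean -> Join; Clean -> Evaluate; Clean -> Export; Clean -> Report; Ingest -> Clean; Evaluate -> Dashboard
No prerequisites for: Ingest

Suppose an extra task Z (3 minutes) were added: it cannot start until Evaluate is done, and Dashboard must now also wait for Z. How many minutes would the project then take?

24

Originally the project takes 21 minutes.
With Z inserted, Dashboard now waits for max(Evaluate, Z).
New critical path: Ingest→Clean→Evaluate→Z→Dashboard = 6+6+8+3+1 = 24 ⇒ 24 minutes.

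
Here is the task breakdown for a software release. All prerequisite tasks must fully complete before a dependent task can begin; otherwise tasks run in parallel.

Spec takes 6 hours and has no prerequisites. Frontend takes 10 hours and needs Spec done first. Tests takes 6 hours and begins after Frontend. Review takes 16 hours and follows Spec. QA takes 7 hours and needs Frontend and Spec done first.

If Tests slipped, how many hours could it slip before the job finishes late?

1

The longest chain is Spec→Frontend→QA = 6+10+7 = 23; overall finish 23 hours.
The longest chain containing Tests totals 22 hours.
So Tests can slip 23 − 22 = 1 hour.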